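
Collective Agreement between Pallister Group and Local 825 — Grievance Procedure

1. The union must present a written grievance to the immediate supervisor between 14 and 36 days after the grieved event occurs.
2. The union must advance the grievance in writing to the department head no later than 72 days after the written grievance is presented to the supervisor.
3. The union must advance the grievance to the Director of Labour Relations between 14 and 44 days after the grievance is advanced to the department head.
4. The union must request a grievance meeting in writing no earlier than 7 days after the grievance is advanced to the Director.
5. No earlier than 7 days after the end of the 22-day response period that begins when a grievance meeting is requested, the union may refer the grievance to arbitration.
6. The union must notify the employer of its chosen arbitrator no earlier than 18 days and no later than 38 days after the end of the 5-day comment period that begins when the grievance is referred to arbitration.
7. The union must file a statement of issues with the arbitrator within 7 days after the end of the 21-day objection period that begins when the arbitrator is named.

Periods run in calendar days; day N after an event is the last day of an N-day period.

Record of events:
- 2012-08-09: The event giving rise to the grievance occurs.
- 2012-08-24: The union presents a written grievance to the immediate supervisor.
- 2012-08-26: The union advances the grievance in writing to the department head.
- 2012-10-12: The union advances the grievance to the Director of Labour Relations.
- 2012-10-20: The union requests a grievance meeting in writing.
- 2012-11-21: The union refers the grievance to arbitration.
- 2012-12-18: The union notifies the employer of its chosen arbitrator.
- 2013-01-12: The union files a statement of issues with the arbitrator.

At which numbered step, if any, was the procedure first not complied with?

Step 3

Step 1: the window is 14–36 days after 2012-08-09 (when the grieved event occurs), so 2012-08-23 through 2012-09-14; done 2012-08-24, which is between those dates.
Step 2: 72 days after 2012-08-24 (when the written grievance is presented to the supervisor) is 2012-11-04; 2012-08-26 is within that limit.
Step 3: the window is 14–44 days after 2012-08-26 (when the grievance is advanced to the department head), so 2012-09-09 through 2012-10-09; 2012-10-12 is 3 days past the end of the window.
That is the first point of non-compliance.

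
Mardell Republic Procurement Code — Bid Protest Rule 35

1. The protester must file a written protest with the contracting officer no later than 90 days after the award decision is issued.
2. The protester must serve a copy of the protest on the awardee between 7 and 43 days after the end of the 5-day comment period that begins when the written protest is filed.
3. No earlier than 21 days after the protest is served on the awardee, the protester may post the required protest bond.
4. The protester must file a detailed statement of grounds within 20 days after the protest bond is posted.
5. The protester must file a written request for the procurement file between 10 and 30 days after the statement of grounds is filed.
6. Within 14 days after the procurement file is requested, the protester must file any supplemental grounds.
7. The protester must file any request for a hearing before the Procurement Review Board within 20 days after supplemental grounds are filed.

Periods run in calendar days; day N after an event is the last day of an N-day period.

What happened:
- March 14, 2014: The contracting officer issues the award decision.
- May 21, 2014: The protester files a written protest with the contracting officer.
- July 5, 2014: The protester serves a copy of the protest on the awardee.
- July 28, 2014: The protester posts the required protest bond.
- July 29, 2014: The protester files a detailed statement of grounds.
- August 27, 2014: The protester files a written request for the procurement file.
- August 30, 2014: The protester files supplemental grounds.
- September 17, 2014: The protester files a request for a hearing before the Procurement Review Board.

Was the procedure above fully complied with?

(1) due by March 14, 2014 + 90 days = June 12, 2014; done May 21, 2014 — timely.
(2) the permitted window runs from May 26, 2014 + 7 = June 2, 2014 to May 26, 2014 + 43 = July 8, 2014; done July 5, 2014, which is between those dates.
(3) permitted from July 5, 2014 + 21 days = July 26, 2014 onward; done July 28, 2014 — permitted.
(4) due by July 28, 2014 + 20 days = August 17, 2014; done July 29, 2014 — timely.
(5) the permitted window runs from July 29, 2014 + 10 = August 8, 2014 to July 29, 2014 + 30 = August 28, 2014; August 27, 2014 falls inside that range.
(6) due by August 27, 2014 + 14 days = September 10, 2014; completed August 30, 2014, before the deadline.
(7) due by August 30, 2014 + 20 days = September 19, 2014; completed September 17, 2014, before the deadline.

Yes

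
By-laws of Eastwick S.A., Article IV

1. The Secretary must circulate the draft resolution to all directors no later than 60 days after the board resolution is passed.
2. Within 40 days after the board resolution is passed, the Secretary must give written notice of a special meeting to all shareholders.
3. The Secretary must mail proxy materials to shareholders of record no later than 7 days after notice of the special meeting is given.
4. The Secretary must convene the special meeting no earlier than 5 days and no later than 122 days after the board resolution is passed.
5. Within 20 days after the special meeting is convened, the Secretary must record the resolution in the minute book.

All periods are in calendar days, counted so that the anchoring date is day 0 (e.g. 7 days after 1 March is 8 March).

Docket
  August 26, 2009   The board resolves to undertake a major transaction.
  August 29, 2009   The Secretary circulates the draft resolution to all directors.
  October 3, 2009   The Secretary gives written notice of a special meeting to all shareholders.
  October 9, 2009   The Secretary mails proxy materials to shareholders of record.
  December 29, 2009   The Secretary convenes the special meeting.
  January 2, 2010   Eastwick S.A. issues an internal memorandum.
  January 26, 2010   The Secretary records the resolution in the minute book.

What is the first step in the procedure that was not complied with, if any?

Step 4

Step 1 — counting 60 days from August 26, 2009 (when the board resolution is passed) gives a deadline of October 25, 2009; August 29, 2009 is within that limit.
Step 2 — counting 40 days from August 26, 2009 (when the board resolution is passed) gives a deadline of October 5, 2009; October 3, 2009 is within that limit.
Step 3 — counting 7 days from October 3, 2009 (when notice of the special meeting is given) gives a deadline of October 10, 2009; completed October 9, 2009, before the deadline.
Step 4 — 5 and 122 days from August 26, 2009 (when the board resolution is passed) are August 31, 2009 and December 26, 2009 respectively; December 29, 2009 is 3 days past the end of the window.
The procedure was therefore not followed at step 4.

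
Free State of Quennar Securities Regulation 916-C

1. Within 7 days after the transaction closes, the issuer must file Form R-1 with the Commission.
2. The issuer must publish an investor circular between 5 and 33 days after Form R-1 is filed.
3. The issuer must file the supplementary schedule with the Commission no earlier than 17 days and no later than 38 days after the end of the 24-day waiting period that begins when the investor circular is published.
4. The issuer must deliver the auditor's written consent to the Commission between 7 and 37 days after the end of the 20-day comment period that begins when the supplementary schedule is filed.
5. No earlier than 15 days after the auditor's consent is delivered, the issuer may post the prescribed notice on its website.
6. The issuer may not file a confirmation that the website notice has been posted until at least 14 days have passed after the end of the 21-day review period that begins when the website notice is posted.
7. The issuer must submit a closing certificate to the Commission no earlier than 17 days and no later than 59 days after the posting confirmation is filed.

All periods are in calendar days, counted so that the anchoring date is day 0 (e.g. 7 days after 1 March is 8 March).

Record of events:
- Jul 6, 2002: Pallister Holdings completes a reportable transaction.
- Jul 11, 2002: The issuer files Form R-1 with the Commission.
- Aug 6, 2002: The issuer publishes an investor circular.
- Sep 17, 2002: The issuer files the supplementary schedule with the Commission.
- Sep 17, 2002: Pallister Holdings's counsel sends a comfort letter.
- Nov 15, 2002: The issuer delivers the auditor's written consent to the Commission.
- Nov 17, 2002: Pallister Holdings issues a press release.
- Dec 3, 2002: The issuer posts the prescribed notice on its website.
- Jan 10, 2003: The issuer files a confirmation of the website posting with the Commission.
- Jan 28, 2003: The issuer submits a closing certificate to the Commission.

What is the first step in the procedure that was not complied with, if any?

Step 1 — counting 7 days from Jul 6, 2002 (when the transaction closes) gives a deadline of Jul 13, 2002; Jul 11, 2002 is within that limit.
Step 2 — 5 and 33 days from Jul 11, 2002 (when Form R-1 is filed) are Jul 16, 2002 and Aug 13, 2002 respectively; done Aug 6, 2002, which is between those dates.
Step 3 — 17 and 38 days from Aug 30, 2002 (end of the 24-day waiting period, which began when the investor circular is published on Aug 6, 2002) are Sep 16, 2002 and Oct 7, 2002 respectively; done Sep 17, 2002, which is between those dates.
Step 4 — 7 and 37 days from Oct 7, 2002 (end of the 20-day comment period, which began when the supplementary schedule is filed on Sep 17, 2002) are Oct 14, 2002 and Nov 13, 2002 respectively; Nov 15, 2002 is 2 days past the end of the window.
That is the first point of non-compliance.

Step 4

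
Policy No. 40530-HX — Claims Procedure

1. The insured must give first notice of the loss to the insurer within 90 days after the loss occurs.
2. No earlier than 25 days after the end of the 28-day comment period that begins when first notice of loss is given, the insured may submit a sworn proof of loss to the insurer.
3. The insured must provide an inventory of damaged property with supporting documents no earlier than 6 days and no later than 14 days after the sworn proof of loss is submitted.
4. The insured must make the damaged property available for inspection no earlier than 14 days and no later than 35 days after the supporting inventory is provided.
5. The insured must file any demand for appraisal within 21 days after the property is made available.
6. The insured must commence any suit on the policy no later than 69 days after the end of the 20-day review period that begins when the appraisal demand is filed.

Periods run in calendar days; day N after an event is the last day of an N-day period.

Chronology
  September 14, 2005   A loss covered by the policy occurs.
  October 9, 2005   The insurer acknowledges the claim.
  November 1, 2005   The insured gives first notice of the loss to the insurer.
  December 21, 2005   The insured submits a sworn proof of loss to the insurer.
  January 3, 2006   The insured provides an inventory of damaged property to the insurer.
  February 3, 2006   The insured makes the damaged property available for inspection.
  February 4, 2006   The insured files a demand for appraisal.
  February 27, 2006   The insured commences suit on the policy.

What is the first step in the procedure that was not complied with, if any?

(1) due by September 14, 2005 + 90 days = December 13, 2005; completed November 1, 2005, before the deadline.
(2) permitted from November 29, 2005 + 25 days = December 24, 2005 onward; done December 21, 2005 — 3 days too early.
That is the first point of non-compliance.

Step 2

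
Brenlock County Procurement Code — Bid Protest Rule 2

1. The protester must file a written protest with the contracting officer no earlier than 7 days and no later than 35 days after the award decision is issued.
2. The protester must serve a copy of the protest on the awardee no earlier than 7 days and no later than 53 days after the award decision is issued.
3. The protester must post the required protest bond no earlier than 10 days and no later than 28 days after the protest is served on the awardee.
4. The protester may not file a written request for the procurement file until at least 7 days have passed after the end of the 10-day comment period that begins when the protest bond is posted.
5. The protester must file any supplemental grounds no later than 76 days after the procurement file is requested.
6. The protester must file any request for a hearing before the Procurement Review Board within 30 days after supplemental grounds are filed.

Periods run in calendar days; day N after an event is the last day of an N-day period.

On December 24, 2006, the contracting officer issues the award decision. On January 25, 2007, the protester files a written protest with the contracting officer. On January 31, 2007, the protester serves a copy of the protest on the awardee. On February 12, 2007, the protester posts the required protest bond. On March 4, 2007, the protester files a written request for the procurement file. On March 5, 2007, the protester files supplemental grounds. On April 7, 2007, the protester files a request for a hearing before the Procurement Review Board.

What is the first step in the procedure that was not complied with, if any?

Step 1 — 7 and 35 days from December 24, 2006 (when the award decision is issued) are December 31, 2006 and January 28, 2007 respectively; January 25, 2007 falls inside that range.
Step 2 — 7 and 53 days from December 24, 2006 (when the award decision is issued) are December 31, 2006 and February 15, 2007 respectively; done January 31, 2007, which is between those dates.
Step 3 — 10 and 28 days from January 31, 2007 (when the protest is served on the awardee) are February 10, 2007 and February 28, 2007 respectively; February 12, 2007 falls inside that range.
Step 4 — must wait 7 days from February 22, 2007 (end of the 10-day comment period, which began when the protest bond is posted on February 12, 2007), so not before March 1, 2007; March 4, 2007 is on or after that date.
Step 5 — counting 76 days from March 4, 2007 (when the procurement file is requested) gives a deadline of May 19, 2007; done March 5, 2007 — timely.
Step 6 — counting 30 days from March 5, 2007 (when supplemental grounds are filed) gives a deadline of April 4, 2007; done April 7, 2007 — 3 days late.

Step 6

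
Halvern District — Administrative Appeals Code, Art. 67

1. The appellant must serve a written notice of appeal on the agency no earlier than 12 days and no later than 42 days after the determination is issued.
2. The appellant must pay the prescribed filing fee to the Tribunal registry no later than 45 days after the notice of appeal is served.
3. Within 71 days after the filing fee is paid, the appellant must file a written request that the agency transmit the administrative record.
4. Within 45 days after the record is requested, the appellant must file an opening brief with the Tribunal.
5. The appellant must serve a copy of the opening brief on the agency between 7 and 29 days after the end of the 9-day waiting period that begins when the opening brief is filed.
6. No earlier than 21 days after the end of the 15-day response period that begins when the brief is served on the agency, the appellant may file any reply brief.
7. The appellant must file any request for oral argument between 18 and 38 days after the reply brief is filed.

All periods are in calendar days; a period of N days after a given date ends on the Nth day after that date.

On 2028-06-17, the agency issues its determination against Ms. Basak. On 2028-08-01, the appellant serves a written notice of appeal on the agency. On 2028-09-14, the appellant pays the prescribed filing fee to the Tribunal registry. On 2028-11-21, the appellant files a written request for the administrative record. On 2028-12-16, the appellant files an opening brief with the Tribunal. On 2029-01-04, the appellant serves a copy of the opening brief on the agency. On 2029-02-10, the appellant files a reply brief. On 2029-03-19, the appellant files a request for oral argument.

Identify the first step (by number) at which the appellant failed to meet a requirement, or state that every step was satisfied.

(1) the permitted window runs from 2028-06-17 + 12 = 2028-06-29 to 2028-06-17 + 42 = 2028-07-29; done 2028-08-01 — 3 days after the window closed.

Step 1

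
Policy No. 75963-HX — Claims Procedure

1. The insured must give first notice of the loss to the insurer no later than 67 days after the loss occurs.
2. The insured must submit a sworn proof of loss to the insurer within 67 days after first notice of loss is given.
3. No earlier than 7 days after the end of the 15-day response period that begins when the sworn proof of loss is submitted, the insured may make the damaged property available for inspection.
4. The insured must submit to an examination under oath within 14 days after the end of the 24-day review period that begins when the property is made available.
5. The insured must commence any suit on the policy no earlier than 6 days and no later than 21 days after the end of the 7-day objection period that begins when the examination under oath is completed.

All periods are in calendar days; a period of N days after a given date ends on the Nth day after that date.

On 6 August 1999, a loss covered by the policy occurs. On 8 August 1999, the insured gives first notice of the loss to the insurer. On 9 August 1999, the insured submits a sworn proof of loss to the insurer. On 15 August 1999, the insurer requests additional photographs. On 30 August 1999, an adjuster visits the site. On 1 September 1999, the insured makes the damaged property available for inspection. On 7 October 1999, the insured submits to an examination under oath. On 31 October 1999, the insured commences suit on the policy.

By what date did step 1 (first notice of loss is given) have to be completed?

12 October 1999

Step 1 runs from 6 August 1999, when the loss occurs. 67 days after 6 August 1999 is 12 October 1999.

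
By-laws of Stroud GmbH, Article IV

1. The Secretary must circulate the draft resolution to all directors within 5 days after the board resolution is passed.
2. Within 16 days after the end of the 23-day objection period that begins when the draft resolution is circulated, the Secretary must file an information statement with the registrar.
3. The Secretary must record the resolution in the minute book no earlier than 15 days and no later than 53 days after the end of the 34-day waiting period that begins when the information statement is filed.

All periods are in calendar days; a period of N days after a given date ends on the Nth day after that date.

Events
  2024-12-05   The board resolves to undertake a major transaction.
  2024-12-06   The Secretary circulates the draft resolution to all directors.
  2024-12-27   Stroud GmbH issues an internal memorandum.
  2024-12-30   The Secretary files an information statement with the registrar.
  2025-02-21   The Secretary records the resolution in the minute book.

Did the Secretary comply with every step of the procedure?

(1) due by 2024-12-05 + 5 days = 2024-12-10; completed 2024-12-06, before the deadline.
(2) due by 2024-12-29 + 16 days = 2025-01-14; 2024-12-30 is within that limit.
(3) the permitted window runs from 2025-02-02 + 15 = 2025-02-17 to 2025-02-02 + 53 = 2025-03-27; done 2025-02-21, which is between those dates.

Yes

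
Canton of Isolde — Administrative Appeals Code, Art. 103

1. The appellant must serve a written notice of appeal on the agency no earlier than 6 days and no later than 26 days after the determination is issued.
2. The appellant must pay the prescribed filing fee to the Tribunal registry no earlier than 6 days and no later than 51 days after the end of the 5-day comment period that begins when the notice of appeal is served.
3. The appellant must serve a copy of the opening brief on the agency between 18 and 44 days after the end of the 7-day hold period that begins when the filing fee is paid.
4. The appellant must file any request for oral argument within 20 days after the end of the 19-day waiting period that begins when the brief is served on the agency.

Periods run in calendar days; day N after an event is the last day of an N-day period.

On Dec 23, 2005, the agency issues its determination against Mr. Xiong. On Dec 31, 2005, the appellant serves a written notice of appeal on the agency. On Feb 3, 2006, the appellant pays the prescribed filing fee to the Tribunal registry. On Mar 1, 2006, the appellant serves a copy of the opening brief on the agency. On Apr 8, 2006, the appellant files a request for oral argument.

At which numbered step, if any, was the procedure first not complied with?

Step 1 — 6 and 26 days from Dec 23, 2005 (when the determination is issued) are Dec 29, 2005 and Jan 18, 2006 respectively; Dec 31, 2005 falls inside that range.
Step 2 — 6 and 51 days from Jan 5, 2006 (end of the 5-day comment period, which began when the notice of appeal is served on Dec 31, 2005) are Jan 11, 2006 and Feb 25, 2006 respectively; Feb 3, 2006 falls inside that range.
Step 3 — 18 and 44 days from Feb 10, 2006 (end of the 7-day hold period, which began when the filing fee is paid on Feb 3, 2006) are Feb 28, 2006 and Mar 26, 2006 respectively; Mar 1, 2006 falls inside that range.
Step 4 — counting 20 days from Mar 20, 2006 (end of the 19-day waiting period, which began when the brief is served on the agency on Mar 1, 2006) gives a deadline of Apr 9, 2006; done Apr 8, 2006 — timely.

None — every step was satisfied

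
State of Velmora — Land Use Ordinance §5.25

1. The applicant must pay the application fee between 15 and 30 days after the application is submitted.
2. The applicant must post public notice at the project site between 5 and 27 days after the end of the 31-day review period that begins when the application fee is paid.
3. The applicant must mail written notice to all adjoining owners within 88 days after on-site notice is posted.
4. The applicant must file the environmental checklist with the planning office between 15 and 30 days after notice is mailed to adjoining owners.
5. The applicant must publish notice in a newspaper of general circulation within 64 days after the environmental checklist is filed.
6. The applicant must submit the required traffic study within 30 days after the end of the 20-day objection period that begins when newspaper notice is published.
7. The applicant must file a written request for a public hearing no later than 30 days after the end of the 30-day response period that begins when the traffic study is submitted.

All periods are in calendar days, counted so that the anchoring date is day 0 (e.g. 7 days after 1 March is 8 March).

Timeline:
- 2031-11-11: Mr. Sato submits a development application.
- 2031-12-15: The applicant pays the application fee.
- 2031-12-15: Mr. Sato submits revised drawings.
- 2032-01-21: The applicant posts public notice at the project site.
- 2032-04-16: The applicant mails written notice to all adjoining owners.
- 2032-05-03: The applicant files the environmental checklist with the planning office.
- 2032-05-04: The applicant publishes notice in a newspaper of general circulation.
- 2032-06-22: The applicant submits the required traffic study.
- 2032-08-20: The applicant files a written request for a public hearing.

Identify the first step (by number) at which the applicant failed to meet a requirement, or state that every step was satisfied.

Step 1

(1) the permitted window runs from 2031-11-11 + 15 = 2031-11-26 to 2031-11-11 + 30 = 2031-12-11; done 2031-12-15 — 4 days after the window closed.
No need to go further; step 1 was not satisfied.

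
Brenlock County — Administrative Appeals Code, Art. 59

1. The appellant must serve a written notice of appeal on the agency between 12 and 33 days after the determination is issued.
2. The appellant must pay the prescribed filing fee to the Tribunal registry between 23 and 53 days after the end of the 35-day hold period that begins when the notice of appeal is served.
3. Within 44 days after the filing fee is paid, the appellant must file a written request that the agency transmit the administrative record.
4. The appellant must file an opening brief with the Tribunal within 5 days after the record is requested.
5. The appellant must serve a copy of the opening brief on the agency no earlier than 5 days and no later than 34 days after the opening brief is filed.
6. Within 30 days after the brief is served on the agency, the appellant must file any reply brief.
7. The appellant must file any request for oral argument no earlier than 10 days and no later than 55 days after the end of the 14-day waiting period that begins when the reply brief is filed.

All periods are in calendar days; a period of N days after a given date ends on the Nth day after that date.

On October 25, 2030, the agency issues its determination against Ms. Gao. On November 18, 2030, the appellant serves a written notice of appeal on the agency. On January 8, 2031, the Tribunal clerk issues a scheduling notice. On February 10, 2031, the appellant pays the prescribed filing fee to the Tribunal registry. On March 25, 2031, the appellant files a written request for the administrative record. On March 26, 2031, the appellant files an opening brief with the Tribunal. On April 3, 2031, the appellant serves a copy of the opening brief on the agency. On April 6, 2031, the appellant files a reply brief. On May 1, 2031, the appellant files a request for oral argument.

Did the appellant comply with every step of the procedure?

Step 1 — 12 and 33 days from October 25, 2030 (when the determination is issued) are November 6, 2030 and November 27, 2030 respectively; done November 18, 2030, which is between those dates.
Step 2 — 23 and 53 days from December 23, 2030 (end of the 35-day hold period, which began when the notice of appeal is served on November 18, 2030) are January 15, 2031 and February 14, 2031 respectively; February 10, 2031 falls inside that range.
Step 3 — counting 44 days from February 10, 2031 (when the filing fee is paid) gives a deadline of March 26, 2031; March 25, 2031 is within that limit.
Step 4 — counting 5 days from March 25, 2031 (when the record is requested) gives a deadline of March 30, 2031; done March 26, 2031 — timely.
Step 5 — 5 and 34 days from March 26, 2031 (when the opening brief is filed) are March 31, 2031 and April 29, 2031 respectively; April 3, 2031 falls inside that range.
Step 6 — counting 30 days from April 3, 2031 (when the brief is served on the agency) gives a deadline of May 3, 2031; April 6, 2031 is within that limit.
Step 7 — 10 and 55 days from April 20, 2031 (end of the 14-day waiting period, which began when the reply brief is filed on April 6, 2031) are April 30, 2031 and June 14, 2031 respectively; done May 1, 2031 — within the window.

Yes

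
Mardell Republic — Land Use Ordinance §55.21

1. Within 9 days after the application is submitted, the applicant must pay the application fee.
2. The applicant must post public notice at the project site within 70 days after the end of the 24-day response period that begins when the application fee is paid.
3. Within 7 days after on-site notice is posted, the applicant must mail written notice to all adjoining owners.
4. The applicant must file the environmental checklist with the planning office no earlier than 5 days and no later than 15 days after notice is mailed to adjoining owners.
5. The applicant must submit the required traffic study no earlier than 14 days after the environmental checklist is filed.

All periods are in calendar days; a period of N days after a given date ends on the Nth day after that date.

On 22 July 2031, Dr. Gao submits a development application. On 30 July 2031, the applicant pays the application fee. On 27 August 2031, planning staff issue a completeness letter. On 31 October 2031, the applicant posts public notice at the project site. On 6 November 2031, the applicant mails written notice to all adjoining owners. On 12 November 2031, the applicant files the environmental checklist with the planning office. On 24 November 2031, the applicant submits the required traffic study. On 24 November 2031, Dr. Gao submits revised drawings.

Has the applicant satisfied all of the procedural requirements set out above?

Step 1 — counting 9 days from 22 July 2031 (when the application is submitted) gives a deadline of 31 July 2031; 30 July 2031 is within that limit.
Step 2 — counting 70 days from 23 August 2031 (end of the 24-day response period, which began when the application fee is paid on 30 July 2031) gives a deadline of 1 November 2031; done 31 October 2031 — timely.
Step 3 — counting 7 days from 31 October 2031 (when on-site notice is posted) gives a deadline of 7 November 2031; done 6 November 2031 — timely.
Step 4 — 5 and 15 days from 6 November 2031 (when notice is mailed to adjoining owners) are 11 November 2031 and 21 November 2031 respectively; done 12 November 2031, which is between those dates.
Step 5 — must wait 14 days from 12 November 2031 (when the environmental checklist is filed), so not before 26 November 2031; done 24 November 2031 — 2 days too early.

No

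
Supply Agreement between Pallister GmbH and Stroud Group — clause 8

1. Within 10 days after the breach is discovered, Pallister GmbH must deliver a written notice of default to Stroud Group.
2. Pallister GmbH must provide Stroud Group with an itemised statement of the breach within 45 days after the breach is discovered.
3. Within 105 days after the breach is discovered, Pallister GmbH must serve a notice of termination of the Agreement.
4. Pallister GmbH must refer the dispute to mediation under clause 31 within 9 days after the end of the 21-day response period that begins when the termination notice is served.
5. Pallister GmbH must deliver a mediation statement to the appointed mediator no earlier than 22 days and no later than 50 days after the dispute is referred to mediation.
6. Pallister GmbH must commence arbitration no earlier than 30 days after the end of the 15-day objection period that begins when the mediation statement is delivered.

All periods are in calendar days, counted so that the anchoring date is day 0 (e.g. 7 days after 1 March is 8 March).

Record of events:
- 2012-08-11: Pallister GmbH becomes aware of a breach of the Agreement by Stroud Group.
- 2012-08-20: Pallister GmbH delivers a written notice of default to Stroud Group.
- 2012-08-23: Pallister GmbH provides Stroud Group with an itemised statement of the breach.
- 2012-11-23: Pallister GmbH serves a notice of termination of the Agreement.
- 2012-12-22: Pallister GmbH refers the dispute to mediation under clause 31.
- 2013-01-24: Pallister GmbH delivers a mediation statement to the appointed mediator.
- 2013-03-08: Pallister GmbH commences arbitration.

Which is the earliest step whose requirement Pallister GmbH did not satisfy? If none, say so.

(1) due by 2012-08-11 + 10 days = 2012-08-21; 2012-08-20 is within that limit.
(2) due by 2012-08-11 + 45 days = 2012-09-25; 2012-08-23 is within that limit.
(3) due by 2012-08-11 + 105 days = 2012-11-24; 2012-11-23 is within that limit.
(4) due by 2012-12-14 + 9 days = 2012-12-23; 2012-12-22 is within that limit.
(5) the permitted window runs from 2012-12-22 + 22 = 2013-01-13 to 2012-12-22 + 50 = 2013-02-10; done 2013-01-24, which is between those dates.
(6) permitted from 2013-02-08 + 30 days = 2013-03-10 onward; 2013-03-08 is 2 days before the earliest permitted date.
Later steps need not be reached.

Step 6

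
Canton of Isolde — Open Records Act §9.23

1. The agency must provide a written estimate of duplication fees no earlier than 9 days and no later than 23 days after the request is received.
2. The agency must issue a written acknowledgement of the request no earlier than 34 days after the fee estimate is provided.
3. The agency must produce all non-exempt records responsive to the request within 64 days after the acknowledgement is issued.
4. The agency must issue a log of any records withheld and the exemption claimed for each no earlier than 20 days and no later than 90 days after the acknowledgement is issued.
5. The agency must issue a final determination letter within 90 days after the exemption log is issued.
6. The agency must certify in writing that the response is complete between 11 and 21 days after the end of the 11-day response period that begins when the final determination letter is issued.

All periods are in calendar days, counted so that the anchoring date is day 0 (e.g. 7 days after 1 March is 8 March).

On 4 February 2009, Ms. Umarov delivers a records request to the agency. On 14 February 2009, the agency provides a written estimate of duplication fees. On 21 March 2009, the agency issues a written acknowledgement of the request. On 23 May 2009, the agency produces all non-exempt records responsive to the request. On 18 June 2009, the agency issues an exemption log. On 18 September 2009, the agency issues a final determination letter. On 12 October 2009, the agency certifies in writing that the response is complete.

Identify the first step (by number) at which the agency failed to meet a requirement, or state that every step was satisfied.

(1) the permitted window runs from 4 February 2009 + 9 = 13 February 2009 to 4 February 2009 + 23 = 27 February 2009; 14 February 2009 falls inside that range.
(2) permitted from 14 February 2009 + 34 days = 20 March 2009 onward; 21 March 2009 is on or after that date.
(3) due by 21 March 2009 + 64 days = 24 May 2009; done 23 May 2009 — timely.
(4) the permitted window runs from 21 March 2009 + 20 = 10 April 2009 to 21 March 2009 + 90 = 19 June 2009; 18 June 2009 falls inside that range.
(5) due by 18 June 2009 + 90 days = 16 September 2009; done 18 September 2009 — 2 days late.

Step 5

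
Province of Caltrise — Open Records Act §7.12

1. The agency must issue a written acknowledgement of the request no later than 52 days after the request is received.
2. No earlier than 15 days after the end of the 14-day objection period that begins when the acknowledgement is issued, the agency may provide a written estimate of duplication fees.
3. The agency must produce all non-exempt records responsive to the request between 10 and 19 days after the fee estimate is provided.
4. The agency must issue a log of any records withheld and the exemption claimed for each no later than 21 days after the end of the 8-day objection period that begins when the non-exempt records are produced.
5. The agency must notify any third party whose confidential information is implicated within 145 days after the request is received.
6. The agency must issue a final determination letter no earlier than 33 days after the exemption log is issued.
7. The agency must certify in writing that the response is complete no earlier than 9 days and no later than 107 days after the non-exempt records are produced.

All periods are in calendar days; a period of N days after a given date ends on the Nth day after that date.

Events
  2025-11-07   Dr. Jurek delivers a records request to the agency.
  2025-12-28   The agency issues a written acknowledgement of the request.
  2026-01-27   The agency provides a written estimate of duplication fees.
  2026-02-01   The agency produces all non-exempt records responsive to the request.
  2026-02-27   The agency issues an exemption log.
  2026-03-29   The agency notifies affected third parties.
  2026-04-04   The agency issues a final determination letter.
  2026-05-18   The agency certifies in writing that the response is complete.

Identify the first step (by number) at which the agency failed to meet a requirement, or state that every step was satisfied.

Step 1 — counting 52 days from 2025-11-07 (when the request is received) gives a deadline of 2025-12-29; 2025-12-28 is within that limit.
Step 2 — must wait 15 days from 2026-01-11 (end of the 14-day objection period, which began when the acknowledgement is issued on 2025-12-28), so not before 2026-01-26; 2026-01-27 is on or after that date.
Step 3 — 10 and 19 days from 2026-01-27 (when the fee estimate is provided) are 2026-02-06 and 2026-02-15 respectively; done 2026-02-01 — 5 days before the window opened.
The analysis stops there.

Step 3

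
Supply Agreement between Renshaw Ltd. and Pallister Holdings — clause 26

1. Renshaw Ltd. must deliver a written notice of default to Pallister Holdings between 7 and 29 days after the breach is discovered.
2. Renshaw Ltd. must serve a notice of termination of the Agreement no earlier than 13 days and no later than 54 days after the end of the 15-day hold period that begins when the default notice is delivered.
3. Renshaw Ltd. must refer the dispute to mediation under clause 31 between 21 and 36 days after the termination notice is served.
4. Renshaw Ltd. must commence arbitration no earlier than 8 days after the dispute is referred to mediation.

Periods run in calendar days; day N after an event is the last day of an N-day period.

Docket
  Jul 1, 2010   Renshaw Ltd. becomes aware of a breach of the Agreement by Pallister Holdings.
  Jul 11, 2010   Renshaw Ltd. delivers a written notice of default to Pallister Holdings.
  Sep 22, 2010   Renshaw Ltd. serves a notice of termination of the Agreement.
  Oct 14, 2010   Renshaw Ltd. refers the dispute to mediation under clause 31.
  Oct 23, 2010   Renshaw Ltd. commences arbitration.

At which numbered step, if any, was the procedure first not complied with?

Step 2

Step 1 — 7 and 29 days from Jul 1, 2010 (when the breach is discovered) are Jul 8, 2010 and Jul 30, 2010 respectively; done Jul 11, 2010 — within the window.
Step 2 — 13 and 54 days from Jul 26, 2010 (end of the 15-day hold period, which began when the default notice is delivered on Jul 11, 2010) are Aug 8, 2010 and Sep 18, 2010 respectively; Sep 22, 2010 is 4 days past the end of the window.
That is the first point of non-compliance.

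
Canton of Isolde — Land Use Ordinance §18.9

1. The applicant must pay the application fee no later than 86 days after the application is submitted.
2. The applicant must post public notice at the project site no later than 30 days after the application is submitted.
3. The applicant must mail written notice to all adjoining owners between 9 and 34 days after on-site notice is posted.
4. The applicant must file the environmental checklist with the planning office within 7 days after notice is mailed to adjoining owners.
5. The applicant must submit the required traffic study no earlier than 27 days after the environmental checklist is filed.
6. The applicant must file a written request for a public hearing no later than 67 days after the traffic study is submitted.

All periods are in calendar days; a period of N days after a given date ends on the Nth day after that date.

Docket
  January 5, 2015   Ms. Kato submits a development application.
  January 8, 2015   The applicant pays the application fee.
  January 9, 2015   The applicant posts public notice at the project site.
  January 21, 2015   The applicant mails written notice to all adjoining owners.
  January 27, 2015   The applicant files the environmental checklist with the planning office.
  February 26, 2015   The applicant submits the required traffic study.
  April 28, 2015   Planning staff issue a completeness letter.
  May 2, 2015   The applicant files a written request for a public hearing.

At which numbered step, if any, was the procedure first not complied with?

Step 1 — counting 86 days from January 5, 2015 (when the application is submitted) gives a deadline of April 1, 2015; January 8, 2015 is within that limit.
Step 2 — counting 30 days from January 5, 2015 (when the application is submitted) gives a deadline of February 4, 2015; January 9, 2015 is within that limit.
Step 3 — 9 and 34 days from January 9, 2015 (when on-site notice is posted) are January 18, 2015 and February 12, 2015 respectively; done January 21, 2015, which is between those dates.
Step 4 — counting 7 days from January 21, 2015 (when notice is mailed to adjoining owners) gives a deadline of January 28, 2015; January 27, 2015 is within that limit.
Step 5 — must wait 27 days from January 27, 2015 (when the environmental checklist is filed), so not before February 23, 2015; February 26, 2015 is on or after that date.
Step 6 — counting 67 days from February 26, 2015 (when the traffic study is submitted) gives a deadline of May 4, 2015; completed May 2, 2015, before the deadline.

None — every step was satisfied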